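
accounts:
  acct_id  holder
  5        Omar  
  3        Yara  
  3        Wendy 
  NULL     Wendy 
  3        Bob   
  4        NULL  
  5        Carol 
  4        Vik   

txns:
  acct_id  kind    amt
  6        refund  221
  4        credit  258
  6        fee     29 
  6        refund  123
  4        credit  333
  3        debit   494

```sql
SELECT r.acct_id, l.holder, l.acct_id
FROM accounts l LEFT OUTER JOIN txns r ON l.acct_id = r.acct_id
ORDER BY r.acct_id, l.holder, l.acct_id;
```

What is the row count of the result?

LEFT JOIN keeps every row from `accounts`; unmatched rows get NULL for `txns`'s columns.
Matching on l.acct_id = r.acct_id. A NULL in a compared column never satisfies the condition.
Matched pairs: 7; unmatched l rows kept: 3.
Total: 7 matched + 3 padded = 10 rows.

10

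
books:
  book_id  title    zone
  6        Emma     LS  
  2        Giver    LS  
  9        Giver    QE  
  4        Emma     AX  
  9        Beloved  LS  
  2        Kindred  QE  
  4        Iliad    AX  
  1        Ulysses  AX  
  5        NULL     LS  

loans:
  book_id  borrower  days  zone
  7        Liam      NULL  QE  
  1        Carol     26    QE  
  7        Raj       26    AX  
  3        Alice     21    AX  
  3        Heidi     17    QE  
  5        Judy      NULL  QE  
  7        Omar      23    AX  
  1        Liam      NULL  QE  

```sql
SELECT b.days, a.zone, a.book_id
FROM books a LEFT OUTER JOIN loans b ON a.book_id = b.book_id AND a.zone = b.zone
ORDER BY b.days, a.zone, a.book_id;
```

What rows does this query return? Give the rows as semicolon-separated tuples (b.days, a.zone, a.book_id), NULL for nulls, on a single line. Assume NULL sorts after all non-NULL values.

LEFT JOIN keeps every row from `books`; unmatched rows get NULL for `loans`'s columns.
Matching on a.book_id = b.book_id AND a.zone = b.zone.
- a[0] book_id=6, zone=LS → no match; kept with NULLs on the b side.
- a[1] book_id=2, zone=LS → no match; kept with NULLs on the b side.
- a[2] book_id=9, zone=QE → no match; kept with NULLs on the b side.
- a[3] book_id=4, zone=AX → no match; kept with NULLs on the b side.
- a[4] book_id=9, zone=LS → no match; kept with NULLs on the b side.
- a[5] book_id=2, zone=QE → no match; kept with NULLs on the b side.
- a[6] book_id=4, zone=AX → no match; kept with NULLs on the b side.
- a[7] book_id=1, zone=AX → no match; kept with NULLs on the b side.
- a[8] book_id=5, zone=LS → no match; kept with NULLs on the b side.
After projecting and ordering:
b.days | a.zone | a.book_id
NULL | AX | 1
NULL | AX | 4
NULL | AX | 4
NULL | LS | 2
NULL | LS | 5
NULL | LS | 6
NULL | LS | 9
NULL | QE | 2
NULL | QE | 9

(NULL, AX, 1); (NULL, AX, 4); (NULL, AX, 4); (NULL, LS, 2); (NULL, LS, 5); (NULL, LS, 6); (NULL, LS, 9); (NULL, QE, 2); (NULL, QE, 9)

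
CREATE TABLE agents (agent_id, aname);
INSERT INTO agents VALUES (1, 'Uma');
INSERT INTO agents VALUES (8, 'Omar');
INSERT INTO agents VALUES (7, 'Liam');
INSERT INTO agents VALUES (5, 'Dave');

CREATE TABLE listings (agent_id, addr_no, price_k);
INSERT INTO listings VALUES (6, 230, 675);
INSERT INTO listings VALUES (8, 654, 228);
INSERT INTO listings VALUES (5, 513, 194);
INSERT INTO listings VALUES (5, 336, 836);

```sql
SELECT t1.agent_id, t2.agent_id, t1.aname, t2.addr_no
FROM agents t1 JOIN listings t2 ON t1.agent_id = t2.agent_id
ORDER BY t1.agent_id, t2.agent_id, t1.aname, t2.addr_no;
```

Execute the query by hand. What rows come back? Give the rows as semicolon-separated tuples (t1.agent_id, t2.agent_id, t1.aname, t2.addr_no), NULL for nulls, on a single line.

(5, 5, Dave, 336); (5, 5, Dave, 513); (8, 8, Omar, 654)

INNER JOIN keeps only pairs where the ON condition holds.
Matching on t1.agent_id = t2.agent_id.
- t1 row (agent_id=1): no match → dropped.
- t1 row (agent_id=8): matches 1 t2 row(s) → 1 output row(s).
- t1 row (agent_id=7): no match → dropped.
- t1 row (agent_id=5): matches 2 t2 row(s) → 2 output row(s).
After projecting and ordering:
t1.agent_id | t2.agent_id | t1.aname | t2.addr_no
5 | 5 | Dave | 336
5 | 5 | Dave | 513
8 | 8 | Omar | 654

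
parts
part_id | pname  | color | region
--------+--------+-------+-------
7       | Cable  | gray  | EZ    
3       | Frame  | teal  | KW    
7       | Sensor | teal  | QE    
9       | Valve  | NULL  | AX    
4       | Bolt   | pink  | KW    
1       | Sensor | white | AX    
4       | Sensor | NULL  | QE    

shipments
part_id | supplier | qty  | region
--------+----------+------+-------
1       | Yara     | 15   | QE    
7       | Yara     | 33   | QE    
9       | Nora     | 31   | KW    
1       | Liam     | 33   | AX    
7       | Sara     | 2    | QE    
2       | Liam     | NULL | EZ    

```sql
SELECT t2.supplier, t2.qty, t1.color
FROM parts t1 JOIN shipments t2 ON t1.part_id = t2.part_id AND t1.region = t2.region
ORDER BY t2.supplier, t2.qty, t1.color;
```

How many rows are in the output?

3

INNER JOIN keeps only pairs where the ON condition holds.
Matching on t1.part_id = t2.part_id AND t1.region = t2.region.
- t1 row (part_id=7, region=EZ): no match → dropped.
- t1 row (part_id=3, region=KW): no match → dropped.
- t1 row (part_id=7, region=QE): matches 2 t2 row(s) → 2 output row(s).
- t1 row (part_id=9, region=AX): no match → dropped.
- t1 row (part_id=4, region=KW): no match → dropped.
- t1 row (part_id=1, region=AX): matches 1 t2 row(s) → 1 output row(s).
- t1 row (part_id=4, region=QE): no match → dropped.
Total: 3 rows.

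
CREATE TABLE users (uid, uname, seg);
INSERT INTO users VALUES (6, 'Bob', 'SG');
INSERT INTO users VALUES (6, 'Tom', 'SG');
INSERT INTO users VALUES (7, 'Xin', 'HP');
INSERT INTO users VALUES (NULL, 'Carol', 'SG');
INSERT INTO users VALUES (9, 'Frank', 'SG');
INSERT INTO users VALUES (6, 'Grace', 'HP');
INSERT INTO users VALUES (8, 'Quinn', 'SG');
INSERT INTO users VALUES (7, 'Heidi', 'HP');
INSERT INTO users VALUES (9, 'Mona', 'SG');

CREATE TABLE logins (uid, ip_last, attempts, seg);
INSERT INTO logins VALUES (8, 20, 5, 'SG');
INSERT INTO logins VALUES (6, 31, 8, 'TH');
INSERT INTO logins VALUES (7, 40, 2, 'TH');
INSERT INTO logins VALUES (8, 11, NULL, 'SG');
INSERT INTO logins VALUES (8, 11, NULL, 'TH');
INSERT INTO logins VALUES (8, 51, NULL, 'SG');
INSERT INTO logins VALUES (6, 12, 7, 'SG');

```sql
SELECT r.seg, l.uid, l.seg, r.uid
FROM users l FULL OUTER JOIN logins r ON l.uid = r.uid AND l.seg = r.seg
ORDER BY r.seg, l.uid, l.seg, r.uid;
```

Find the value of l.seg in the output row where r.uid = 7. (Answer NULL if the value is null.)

NULL

FULL OUTER JOIN keeps every row from both sides; unmatched rows get NULL for the other side's columns.
Matching on l.uid = r.uid AND l.seg = r.seg. A NULL in a compared column never satisfies the condition.
- l row (uid=6, seg=SG): matches 1 r row(s) → 1 output row(s).
- l row (uid=6, seg=SG): matches 1 r row(s) → 1 output row(s).
- l row (uid=7, seg=HP): no match → kept, r columns NULL.
- l row (uid=NULL, seg=SG): no match → kept, r columns NULL.
- l row (uid=9, seg=SG): no match → kept, r columns NULL.
- l row (uid=6, seg=HP): no match → kept, r columns NULL.
- l row (uid=8, seg=SG): matches 3 r row(s) → 3 output row(s).
- l row (uid=7, seg=HP): no match → kept, r columns NULL.
- l row (uid=9, seg=SG): no match → kept, r columns NULL.
- 3 r row(s) had no l match → kept, l columns NULL.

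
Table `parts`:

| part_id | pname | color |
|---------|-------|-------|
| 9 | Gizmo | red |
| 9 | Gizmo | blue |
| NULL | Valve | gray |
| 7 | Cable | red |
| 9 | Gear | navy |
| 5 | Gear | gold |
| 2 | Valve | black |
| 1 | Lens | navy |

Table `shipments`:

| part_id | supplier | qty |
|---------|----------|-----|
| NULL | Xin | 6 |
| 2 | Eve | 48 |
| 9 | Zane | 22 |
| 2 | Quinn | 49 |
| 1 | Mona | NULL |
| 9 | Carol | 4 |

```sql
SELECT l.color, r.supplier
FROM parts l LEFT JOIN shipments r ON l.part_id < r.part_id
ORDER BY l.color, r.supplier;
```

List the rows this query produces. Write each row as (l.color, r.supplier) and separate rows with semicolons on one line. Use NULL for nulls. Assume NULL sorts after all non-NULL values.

(black, Carol); (black, Zane); (blue, NULL); (gold, Carol); (gold, Zane); (gray, NULL); (navy, Carol); (navy, Eve); (navy, Quinn); (navy, Zane); (navy, NULL); (red, Carol); (red, Zane); (red, NULL)

LEFT JOIN keeps every row from `parts`; unmatched rows get NULL for `shipments`'s columns.
Matching on l.part_id < r.part_id. A NULL in a compared column never satisfies the condition.
- l row (part_id=9): no match → kept, r columns NULL.
- l row (part_id=9): no match → kept, r columns NULL.
- l row (part_id=NULL): no match → kept, r columns NULL.
- l row (part_id=7): matches 2 r row(s) → 2 output row(s).
- l row (part_id=9): no match → kept, r columns NULL.
- l row (part_id=5): matches 2 r row(s) → 2 output row(s).
- l row (part_id=2): matches 2 r row(s) → 2 output row(s).
- l row (part_id=1): matches 4 r row(s) → 4 output row(s).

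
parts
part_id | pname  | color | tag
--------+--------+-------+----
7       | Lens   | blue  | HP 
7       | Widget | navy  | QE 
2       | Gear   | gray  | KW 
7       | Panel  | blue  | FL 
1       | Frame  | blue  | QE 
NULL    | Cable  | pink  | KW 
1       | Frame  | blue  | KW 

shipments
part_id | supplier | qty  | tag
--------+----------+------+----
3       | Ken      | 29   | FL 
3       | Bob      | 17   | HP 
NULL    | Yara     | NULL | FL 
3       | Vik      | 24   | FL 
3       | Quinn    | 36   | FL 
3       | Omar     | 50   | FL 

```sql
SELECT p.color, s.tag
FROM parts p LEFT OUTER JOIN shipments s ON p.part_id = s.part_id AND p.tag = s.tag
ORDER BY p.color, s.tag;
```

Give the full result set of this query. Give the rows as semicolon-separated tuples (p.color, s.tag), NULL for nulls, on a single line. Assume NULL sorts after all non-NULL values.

(blue, NULL); (blue, NULL); (blue, NULL); (blue, NULL); (gray, NULL); (navy, NULL); (pink, NULL)

LEFT JOIN keeps every row from `parts`; unmatched rows get NULL for `shipments`'s columns.
Matching on p.part_id = s.part_id AND p.tag = s.tag. A NULL in a compared column never satisfies the condition.
- part_id=7, tag=HP: no s row matches, row kept with s columns NULL.
- part_id=7, tag=QE: no s row matches, row kept with s columns NULL.
- part_id=2, tag=KW: no s row matches, row kept with s columns NULL.
- part_id=7, tag=FL: no s row matches, row kept with s columns NULL.
- part_id=1, tag=QE: no s row matches, row kept with s columns NULL.
- part_id=NULL, tag=KW: no s row matches, row kept with s columns NULL.
- part_id=1, tag=KW: no s row matches, row kept with s columns NULL.
After projecting and ordering:
p.color | s.tag
blue | NULL
blue | NULL
blue | NULL
blue | NULL
gray | NULL
navy | NULL
pink | NULL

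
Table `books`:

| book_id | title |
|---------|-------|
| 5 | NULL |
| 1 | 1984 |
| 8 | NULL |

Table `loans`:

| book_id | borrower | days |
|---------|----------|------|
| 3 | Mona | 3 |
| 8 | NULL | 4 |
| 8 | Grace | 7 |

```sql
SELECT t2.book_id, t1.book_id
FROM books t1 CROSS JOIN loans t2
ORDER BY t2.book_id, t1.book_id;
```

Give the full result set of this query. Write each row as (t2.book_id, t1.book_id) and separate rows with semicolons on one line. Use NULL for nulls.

(3, 1); (3, 5); (3, 8); (8, 1); (8, 1); (8, 5); (8, 5); (8, 8); (8, 8)

CROSS JOIN pairs every row of `books` with every row of `loans`: 3 × 3 = 9 rows.
After projecting and ordering:
t2.book_id | t1.book_id
3 | 1
3 | 5
3 | 8
8 | 1
8 | 1
8 | 5
8 | 5
8 | 8
8 | 8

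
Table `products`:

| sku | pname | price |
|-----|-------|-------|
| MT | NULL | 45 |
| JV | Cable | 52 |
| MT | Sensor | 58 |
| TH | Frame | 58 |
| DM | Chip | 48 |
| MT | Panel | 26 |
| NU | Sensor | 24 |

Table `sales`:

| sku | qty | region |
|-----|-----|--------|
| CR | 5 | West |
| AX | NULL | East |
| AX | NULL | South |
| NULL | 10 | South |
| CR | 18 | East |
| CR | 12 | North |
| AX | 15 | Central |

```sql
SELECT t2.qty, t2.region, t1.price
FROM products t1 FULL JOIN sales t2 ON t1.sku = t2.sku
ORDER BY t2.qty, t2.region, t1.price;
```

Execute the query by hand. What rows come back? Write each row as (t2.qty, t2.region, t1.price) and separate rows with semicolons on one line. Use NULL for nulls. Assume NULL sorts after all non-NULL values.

(5, West, NULL); (10, South, NULL); (12, North, NULL); (15, Central, NULL); (18, East, NULL); (NULL, East, NULL); (NULL, South, NULL); (NULL, NULL, 24); (NULL, NULL, 26); (NULL, NULL, 45); (NULL, NULL, 48); (NULL, NULL, 52); (NULL, NULL, 58); (NULL, NULL, 58)

FULL OUTER JOIN keeps every row from both sides; unmatched rows get NULL for the other side's columns.
Matching on t1.sku = t2.sku. A NULL in a compared column never satisfies the condition.
Matched pairs: 0; unmatched t1 rows kept: 7; unmatched t2 rows kept: 7.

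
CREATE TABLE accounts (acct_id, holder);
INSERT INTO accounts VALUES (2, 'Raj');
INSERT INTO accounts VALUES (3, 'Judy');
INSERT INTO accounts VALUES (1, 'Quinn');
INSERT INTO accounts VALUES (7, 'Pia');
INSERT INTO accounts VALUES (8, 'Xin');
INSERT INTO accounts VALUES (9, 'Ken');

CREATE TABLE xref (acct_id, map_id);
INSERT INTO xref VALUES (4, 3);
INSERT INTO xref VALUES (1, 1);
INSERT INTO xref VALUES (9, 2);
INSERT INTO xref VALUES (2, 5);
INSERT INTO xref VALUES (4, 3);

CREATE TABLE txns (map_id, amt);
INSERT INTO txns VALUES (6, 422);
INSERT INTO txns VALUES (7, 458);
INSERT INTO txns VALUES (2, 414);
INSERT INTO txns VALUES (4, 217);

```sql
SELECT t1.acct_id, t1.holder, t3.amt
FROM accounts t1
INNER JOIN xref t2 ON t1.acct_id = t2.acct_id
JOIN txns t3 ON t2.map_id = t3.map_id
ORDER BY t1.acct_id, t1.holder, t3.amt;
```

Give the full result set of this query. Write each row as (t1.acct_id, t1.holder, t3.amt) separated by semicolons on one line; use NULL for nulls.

(9, Ken, 414)

Joins associate left-to-right: accounts INNER JOIN xref on acct_id gives 3 intermediate row(s).
Then INNER JOIN `txns t3` on map_id: keep only rows whose t2.map_id appears in t3.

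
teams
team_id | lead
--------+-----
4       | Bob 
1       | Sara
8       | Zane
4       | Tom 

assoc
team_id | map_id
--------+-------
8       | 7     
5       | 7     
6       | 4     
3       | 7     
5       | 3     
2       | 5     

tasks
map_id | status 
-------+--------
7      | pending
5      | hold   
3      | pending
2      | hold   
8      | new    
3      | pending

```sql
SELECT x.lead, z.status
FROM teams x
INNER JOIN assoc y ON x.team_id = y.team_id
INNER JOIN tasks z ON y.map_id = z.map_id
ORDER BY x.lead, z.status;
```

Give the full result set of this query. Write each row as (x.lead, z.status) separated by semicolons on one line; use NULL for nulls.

(Zane, pending)

Evaluate left to right. First `teams x INNER JOIN assoc y` on team_id: 1 row(s).
Then INNER JOIN `tasks z` on map_id: keep only rows whose y.map_id appears in z.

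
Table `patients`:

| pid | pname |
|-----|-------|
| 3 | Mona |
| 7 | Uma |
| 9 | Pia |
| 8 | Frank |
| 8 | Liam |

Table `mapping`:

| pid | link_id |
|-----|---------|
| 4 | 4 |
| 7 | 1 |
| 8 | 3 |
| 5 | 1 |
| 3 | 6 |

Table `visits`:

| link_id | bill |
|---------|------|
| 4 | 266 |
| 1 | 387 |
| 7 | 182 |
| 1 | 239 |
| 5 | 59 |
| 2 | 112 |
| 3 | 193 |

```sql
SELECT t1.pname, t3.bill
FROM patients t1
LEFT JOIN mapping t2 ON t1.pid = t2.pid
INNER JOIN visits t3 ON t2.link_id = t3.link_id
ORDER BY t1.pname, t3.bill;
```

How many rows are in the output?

Joins associate left-to-right: patients LEFT JOIN mapping on pid gives 5 intermediate row(s).
Then INNER JOIN `visits t3` on link_id: keep only rows whose t2.link_id appears in t3.
Result: 4 row(s).

4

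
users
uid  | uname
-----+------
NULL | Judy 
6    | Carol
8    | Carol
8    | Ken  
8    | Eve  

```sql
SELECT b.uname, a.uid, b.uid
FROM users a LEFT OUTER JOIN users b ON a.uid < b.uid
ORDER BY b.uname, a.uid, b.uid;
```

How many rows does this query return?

LEFT JOIN keeps every row from `users a`; unmatched rows get NULL for `users b`'s columns.
Matching on a.uid < b.uid. A NULL in a compared column never satisfies the condition.
- a[0] uid=NULL → no match; kept with NULLs on the b side.
- a[1] uid=6 → 3 match(es) in b → 3 row(s).
- a[2] uid=8 → no match; kept with NULLs on the b side.
- a[3] uid=8 → no match; kept with NULLs on the b side.
- a[4] uid=8 → no match; kept with NULLs on the b side.
Total: 3 matched + 4 padded = 7 rows.

7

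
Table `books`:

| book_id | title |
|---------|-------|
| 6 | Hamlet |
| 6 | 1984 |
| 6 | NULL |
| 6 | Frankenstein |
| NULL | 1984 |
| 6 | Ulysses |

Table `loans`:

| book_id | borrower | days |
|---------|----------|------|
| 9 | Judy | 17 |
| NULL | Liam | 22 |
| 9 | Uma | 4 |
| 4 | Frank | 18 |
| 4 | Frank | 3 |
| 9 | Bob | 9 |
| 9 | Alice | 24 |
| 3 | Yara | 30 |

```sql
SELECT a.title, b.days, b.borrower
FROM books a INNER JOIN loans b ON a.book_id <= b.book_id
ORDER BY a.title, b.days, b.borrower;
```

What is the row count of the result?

20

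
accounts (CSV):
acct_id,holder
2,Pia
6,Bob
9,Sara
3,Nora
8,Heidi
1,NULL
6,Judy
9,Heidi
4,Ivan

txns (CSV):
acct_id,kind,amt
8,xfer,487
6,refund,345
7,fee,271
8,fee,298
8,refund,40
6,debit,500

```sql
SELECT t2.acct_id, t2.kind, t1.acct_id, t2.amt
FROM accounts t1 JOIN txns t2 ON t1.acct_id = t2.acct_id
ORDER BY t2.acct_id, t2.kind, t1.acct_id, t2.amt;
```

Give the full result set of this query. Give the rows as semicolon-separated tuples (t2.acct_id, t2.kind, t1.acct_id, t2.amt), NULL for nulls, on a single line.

INNER JOIN keeps only pairs where the ON condition holds.
Matching on t1.acct_id = t2.acct_id.
Matched pairs: 7.

(6, debit, 6, 500); (6, debit, 6, 500); (6, refund, 6, 345); (6, refund, 6, 345); (8, fee, 8, 298); (8, refund, 8, 40); (8, xfer, 8, 487)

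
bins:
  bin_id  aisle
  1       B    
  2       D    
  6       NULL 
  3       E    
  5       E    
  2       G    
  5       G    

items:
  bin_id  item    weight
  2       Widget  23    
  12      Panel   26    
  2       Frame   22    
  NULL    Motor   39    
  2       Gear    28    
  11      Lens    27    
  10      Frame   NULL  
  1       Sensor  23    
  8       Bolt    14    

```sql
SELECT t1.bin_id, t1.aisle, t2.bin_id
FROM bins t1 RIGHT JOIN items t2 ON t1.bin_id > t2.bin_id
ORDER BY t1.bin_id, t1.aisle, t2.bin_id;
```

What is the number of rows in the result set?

RIGHT JOIN keeps every row from `items`; unmatched rows get NULL for `bins`'s columns.
Matching on t1.bin_id > t2.bin_id. A NULL in a compared column never satisfies the condition.
- t1[0] bin_id=1 → no match.
- t1[1] bin_id=2 → 1 match(es) in t2 → 1 row(s).
- t1[2] bin_id=6 → 4 match(es) in t2 → 4 row(s).
- t1[3] bin_id=3 → 4 match(es) in t2 → 4 row(s).
- t1[4] bin_id=5 → 4 match(es) in t2 → 4 row(s).
- t1[5] bin_id=2 → 1 match(es) in t2 → 1 row(s).
- t1[6] bin_id=5 → 4 match(es) in t2 → 4 row(s).
- 5 row(s) from t2 found no t1 partner → padded with NULL.
Total: 18 matched + 5 padded = 23 rows.

23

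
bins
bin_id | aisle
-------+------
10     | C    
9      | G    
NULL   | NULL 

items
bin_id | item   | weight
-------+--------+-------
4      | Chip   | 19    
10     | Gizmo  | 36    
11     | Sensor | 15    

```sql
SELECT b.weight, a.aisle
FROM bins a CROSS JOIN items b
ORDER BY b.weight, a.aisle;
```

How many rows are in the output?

CROSS JOIN pairs every row of `bins` with every row of `items`: 3 × 3 = 9 rows.

9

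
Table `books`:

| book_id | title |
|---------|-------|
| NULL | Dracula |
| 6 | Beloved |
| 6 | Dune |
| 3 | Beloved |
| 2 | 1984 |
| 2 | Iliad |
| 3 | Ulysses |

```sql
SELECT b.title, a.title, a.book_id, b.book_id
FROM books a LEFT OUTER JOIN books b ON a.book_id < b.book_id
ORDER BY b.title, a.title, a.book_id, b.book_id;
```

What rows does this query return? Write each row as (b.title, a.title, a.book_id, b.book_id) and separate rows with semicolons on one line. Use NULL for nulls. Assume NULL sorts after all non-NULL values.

LEFT JOIN keeps every row from `books a`; unmatched rows get NULL for `books b`'s columns.
Matching on a.book_id < b.book_id. A NULL in a compared column never satisfies the condition.
Matched pairs: 12; unmatched a rows kept: 3.

(Beloved, 1984, 2, 3); (Beloved, 1984, 2, 6); (Beloved, Beloved, 3, 6); (Beloved, Iliad, 2, 3); (Beloved, Iliad, 2, 6); (Beloved, Ulysses, 3, 6); (Dune, 1984, 2, 6); (Dune, Beloved, 3, 6); (Dune, Iliad, 2, 6); (Dune, Ulysses, 3, 6); (Ulysses, 1984, 2, 3); (Ulysses, Iliad, 2, 3); (NULL, Beloved, 6, NULL); (NULL, Dracula, NULL, NULL); (NULL, Dune, 6, NULL)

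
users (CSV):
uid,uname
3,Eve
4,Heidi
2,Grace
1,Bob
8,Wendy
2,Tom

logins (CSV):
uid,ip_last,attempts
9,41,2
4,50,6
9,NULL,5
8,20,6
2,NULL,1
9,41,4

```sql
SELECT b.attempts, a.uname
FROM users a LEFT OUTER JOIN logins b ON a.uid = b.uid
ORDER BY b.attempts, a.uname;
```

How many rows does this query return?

6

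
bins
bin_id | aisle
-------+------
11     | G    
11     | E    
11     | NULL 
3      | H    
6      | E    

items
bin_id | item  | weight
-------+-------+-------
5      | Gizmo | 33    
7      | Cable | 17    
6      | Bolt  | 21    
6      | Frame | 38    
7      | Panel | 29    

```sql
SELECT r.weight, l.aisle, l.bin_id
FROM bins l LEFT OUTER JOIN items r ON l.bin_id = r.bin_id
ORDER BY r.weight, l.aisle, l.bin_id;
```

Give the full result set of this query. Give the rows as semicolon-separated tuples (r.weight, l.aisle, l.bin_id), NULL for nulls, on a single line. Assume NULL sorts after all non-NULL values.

(21, E, 6); (38, E, 6); (NULL, E, 11); (NULL, G, 11); (NULL, H, 3); (NULL, NULL, 11)

LEFT JOIN keeps every row from `bins`; unmatched rows get NULL for `items`'s columns.
Matching on l.bin_id = r.bin_id.
- l (bin_id=11) has no partner → padded with NULL.
- l (bin_id=11) has no partner → padded with NULL.
- l (bin_id=11) has no partner → padded with NULL.
- l (bin_id=3) has no partner → padded with NULL.
- l (bin_id=6) pairs with 2 row(s) of r.
After projecting and ordering:
r.weight | l.aisle | l.bin_id
21 | E | 6
38 | E | 6
NULL | E | 11
NULL | G | 11
NULL | H | 3
NULL | NULL | 11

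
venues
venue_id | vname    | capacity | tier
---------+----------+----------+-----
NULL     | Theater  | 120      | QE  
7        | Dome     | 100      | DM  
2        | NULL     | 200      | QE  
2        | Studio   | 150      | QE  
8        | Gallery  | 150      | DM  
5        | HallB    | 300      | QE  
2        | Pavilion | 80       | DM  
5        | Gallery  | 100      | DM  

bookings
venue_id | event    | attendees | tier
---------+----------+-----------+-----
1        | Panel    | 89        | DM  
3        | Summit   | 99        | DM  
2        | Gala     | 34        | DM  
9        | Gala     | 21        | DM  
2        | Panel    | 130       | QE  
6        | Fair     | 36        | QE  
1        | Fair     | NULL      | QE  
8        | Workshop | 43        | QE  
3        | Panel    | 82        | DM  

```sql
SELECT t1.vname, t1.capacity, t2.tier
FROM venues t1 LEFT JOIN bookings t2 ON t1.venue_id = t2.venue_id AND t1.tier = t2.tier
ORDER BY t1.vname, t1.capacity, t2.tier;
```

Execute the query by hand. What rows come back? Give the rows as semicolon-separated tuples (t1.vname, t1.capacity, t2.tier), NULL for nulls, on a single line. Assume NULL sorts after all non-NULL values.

(Dome, 100, NULL); (Gallery, 100, NULL); (Gallery, 150, NULL); (HallB, 300, NULL); (Pavilion, 80, DM); (Studio, 150, QE); (Theater, 120, NULL); (NULL, 200, QE)

LEFT JOIN keeps every row from `venues`; unmatched rows get NULL for `bookings`'s columns.
Matching on t1.venue_id = t2.venue_id AND t1.tier = t2.tier. A NULL in a compared column never satisfies the condition.
- t1 (venue_id=NULL, tier=QE) has no partner → padded with NULL.
- t1 (venue_id=7, tier=DM) has no partner → padded with NULL.
- t1 (venue_id=2, tier=QE) pairs with 1 row(s) of t2.
- t1 (venue_id=2, tier=QE) pairs with 1 row(s) of t2.
- t1 (venue_id=8, tier=DM) has no partner → padded with NULL.
- t1 (venue_id=5, tier=QE) has no partner → padded with NULL.
- t1 (venue_id=2, tier=DM) pairs with 1 row(s) of t2.
- t1 (venue_id=5, tier=DM) has no partner → padded with NULL.
After projecting and ordering:
t1.vname | t1.capacity | t2.tier
Dome | 100 | NULL
Gallery | 100 | NULL
Gallery | 150 | NULL
HallB | 300 | NULL
Pavilion | 80 | DM
Studio | 150 | QE
Theater | 120 | NULL
NULL | 200 | QE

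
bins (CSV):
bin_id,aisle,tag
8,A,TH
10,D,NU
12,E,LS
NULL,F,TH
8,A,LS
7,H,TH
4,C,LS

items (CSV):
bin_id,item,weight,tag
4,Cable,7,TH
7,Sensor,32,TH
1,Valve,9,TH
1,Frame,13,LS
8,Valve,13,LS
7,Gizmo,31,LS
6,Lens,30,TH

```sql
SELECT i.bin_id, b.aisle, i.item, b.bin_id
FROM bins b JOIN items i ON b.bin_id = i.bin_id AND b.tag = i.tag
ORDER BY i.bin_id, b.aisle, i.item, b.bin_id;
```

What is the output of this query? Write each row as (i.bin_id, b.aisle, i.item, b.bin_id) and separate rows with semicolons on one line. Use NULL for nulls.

INNER JOIN keeps only pairs where the ON condition holds.
Matching on b.bin_id = i.bin_id AND b.tag = i.tag. A NULL in a compared column never satisfies the condition.
Matched pairs: 2.

(7, H, Sensor, 7); (8, A, Valve, 8)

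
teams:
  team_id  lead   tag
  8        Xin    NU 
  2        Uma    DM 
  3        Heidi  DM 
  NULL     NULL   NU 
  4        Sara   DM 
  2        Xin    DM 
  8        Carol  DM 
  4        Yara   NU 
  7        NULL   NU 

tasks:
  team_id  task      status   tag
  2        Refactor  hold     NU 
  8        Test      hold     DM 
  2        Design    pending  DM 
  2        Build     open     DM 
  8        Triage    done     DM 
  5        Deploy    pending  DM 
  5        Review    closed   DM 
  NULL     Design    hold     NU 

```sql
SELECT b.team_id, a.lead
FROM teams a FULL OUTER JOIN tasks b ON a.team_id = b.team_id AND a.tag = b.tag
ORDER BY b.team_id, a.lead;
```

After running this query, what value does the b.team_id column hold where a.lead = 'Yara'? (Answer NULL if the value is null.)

FULL OUTER JOIN keeps every row from both sides; unmatched rows get NULL for the other side's columns.
Matching on a.team_id = b.team_id AND a.tag = b.tag. A NULL in a compared column never satisfies the condition.
- team_id=8, tag=NU: no b row matches, row kept with b columns NULL.
- team_id=2, tag=DM: 2 matching b row(s), so 2 row(s) emitted.
- team_id=3, tag=DM: no b row matches, row kept with b columns NULL.
- team_id=NULL, tag=NU: no b row matches, row kept with b columns NULL.
- team_id=4, tag=DM: no b row matches, row kept with b columns NULL.
- team_id=2, tag=DM: 2 matching b row(s), so 2 row(s) emitted.
- team_id=8, tag=DM: 2 matching b row(s), so 2 row(s) emitted.
- team_id=4, tag=NU: no b row matches, row kept with b columns NULL.
- team_id=7, tag=NU: no b row matches, row kept with b columns NULL.
- 4 row(s) from b found no a partner → padded with NULL.

NULL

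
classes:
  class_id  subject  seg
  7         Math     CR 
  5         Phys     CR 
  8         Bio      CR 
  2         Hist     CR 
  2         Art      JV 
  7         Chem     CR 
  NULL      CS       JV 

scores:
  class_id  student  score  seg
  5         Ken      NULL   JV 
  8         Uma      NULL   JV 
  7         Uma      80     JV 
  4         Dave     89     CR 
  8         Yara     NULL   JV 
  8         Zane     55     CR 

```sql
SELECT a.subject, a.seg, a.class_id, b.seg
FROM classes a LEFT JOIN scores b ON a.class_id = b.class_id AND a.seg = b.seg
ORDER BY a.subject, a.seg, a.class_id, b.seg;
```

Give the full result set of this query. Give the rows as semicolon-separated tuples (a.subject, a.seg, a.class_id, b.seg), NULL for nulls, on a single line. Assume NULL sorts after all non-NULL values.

LEFT JOIN keeps every row from `classes`; unmatched rows get NULL for `scores`'s columns.
Matching on a.class_id = b.class_id AND a.seg = b.seg. A NULL in a compared column never satisfies the condition.
- a[0] class_id=7, seg=CR → no match; kept with NULLs on the b side.
- a[1] class_id=5, seg=CR → no match; kept with NULLs on the b side.
- a[2] class_id=8, seg=CR → 1 match(es) in b → 1 row(s).
- a[3] class_id=2, seg=CR → no match; kept with NULLs on the b side.
- a[4] class_id=2, seg=JV → no match; kept with NULLs on the b side.
- a[5] class_id=7, seg=CR → no match; kept with NULLs on the b side.
- a[6] class_id=NULL, seg=JV → no match; kept with NULLs on the b side.
After projecting and ordering:
a.subject | a.seg | a.class_id | b.seg
Art | JV | 2 | NULL
Bio | CR | 8 | CR
CS | JV | NULL | NULL
Chem | CR | 7 | NULL
Hist | CR | 2 | NULL
Math | CR | 7 | NULL
Phys | CR | 5 | NULL

(Art, JV, 2, NULL); (Bio, CR, 8, CR); (CS, JV, NULL, NULL); (Chem, CR, 7, NULL); (Hist, CR, 2, NULL); (Math, CR, 7, NULL); (Phys, CR, 5, NULL)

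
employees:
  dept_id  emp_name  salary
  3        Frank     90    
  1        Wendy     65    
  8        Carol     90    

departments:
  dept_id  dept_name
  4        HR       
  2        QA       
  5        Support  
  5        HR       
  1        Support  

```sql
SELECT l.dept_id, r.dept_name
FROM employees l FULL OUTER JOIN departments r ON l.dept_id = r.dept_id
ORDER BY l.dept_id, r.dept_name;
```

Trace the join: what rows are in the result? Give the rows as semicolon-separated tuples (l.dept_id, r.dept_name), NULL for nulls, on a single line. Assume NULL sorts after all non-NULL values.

FULL OUTER JOIN keeps every row from both sides; unmatched rows get NULL for the other side's columns.
Matching on l.dept_id = r.dept_id.
- l row (dept_id=3): no match → kept, r columns NULL.
- l row (dept_id=1): matches 1 r row(s) → 1 output row(s).
- l row (dept_id=8): no match → kept, r columns NULL.
- plus 4 unmatched r row(s), each kept with NULL l columns.
After projecting and ordering:
l.dept_id | r.dept_name
1 | Support
3 | NULL
8 | NULL
NULL | HR
NULL | HR
NULL | QA
NULL | Support

(1, Support); (3, NULL); (8, NULL); (NULL, HR); (NULL, HR); (NULL, QA); (NULL, Support)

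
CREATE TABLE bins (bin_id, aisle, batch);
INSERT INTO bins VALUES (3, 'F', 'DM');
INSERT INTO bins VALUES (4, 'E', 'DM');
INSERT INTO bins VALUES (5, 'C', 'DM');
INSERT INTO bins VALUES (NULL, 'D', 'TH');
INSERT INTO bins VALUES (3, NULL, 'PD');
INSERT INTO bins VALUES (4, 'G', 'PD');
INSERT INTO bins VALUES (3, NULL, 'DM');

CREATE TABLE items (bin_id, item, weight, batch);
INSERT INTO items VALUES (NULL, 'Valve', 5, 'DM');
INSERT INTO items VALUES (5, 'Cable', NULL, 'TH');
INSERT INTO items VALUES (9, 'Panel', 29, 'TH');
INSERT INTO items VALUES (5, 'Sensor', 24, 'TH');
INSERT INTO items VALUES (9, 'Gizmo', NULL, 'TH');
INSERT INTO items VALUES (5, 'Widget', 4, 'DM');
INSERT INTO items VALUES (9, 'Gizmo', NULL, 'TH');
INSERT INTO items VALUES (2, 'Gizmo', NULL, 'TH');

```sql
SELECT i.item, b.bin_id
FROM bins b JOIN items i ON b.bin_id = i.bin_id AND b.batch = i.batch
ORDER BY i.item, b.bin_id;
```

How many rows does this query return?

1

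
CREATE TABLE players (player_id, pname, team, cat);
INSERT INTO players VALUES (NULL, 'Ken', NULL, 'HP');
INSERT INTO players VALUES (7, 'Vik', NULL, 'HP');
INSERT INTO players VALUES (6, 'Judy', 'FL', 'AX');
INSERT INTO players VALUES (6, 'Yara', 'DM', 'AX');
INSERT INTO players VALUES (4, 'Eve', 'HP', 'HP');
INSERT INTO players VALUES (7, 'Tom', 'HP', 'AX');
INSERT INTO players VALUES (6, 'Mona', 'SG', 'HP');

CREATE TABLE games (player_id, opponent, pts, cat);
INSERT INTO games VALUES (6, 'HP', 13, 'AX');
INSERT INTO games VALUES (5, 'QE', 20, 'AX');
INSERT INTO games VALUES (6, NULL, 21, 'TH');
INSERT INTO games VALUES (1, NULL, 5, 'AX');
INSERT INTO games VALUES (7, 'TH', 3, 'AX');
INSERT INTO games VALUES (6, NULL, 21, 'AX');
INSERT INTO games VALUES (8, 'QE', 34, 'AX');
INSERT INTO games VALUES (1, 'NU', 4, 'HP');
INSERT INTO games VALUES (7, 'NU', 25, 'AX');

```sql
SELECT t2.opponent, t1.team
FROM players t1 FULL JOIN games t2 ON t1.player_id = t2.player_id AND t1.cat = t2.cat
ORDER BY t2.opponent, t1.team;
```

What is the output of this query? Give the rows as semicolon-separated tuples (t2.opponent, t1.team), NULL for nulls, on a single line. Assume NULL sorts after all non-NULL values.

(HP, DM); (HP, FL); (NU, HP); (NU, NULL); (QE, NULL); (QE, NULL); (TH, HP); (NULL, DM); (NULL, FL); (NULL, HP); (NULL, SG); (NULL, NULL); (NULL, NULL); (NULL, NULL); (NULL, NULL)

FULL OUTER JOIN keeps every row from both sides; unmatched rows get NULL for the other side's columns.
Matching on t1.player_id = t2.player_id AND t1.cat = t2.cat. A NULL in a compared column never satisfies the condition.
- player_id=NULL, cat=HP: no t2 row matches, row kept with t2 columns NULL.
- player_id=7, cat=HP: no t2 row matches, row kept with t2 columns NULL.
- player_id=6, cat=AX: 2 matching t2 row(s), so 2 row(s) emitted.
- player_id=6, cat=AX: 2 matching t2 row(s), so 2 row(s) emitted.
- player_id=4, cat=HP: no t2 row matches, row kept with t2 columns NULL.
- player_id=7, cat=AX: 2 matching t2 row(s), so 2 row(s) emitted.
- player_id=6, cat=HP: no t2 row matches, row kept with t2 columns NULL.
- plus 5 unmatched t2 row(s), each kept with NULL t1 columns.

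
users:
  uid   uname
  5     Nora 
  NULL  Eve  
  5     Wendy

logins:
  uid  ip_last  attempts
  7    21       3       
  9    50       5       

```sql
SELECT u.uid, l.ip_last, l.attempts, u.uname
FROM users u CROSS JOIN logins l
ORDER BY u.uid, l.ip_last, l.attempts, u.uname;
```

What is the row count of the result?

CROSS JOIN pairs every row of `users` with every row of `logins`: 3 × 2 = 6 rows.

6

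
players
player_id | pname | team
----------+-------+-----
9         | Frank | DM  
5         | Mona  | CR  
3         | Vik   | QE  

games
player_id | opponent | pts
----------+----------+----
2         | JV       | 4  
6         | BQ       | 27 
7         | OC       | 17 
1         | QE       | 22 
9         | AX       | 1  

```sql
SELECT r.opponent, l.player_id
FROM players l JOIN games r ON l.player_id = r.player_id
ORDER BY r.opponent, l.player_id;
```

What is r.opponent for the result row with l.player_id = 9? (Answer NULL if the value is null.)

AX

INNER JOIN keeps only pairs where the ON condition holds.
Matching on l.player_id = r.player_id.
- l[0] player_id=9 → 1 match(es) in r → 1 row(s).
- l[1] player_id=5 → no match; dropped.
- l[2] player_id=3 → no match; dropped.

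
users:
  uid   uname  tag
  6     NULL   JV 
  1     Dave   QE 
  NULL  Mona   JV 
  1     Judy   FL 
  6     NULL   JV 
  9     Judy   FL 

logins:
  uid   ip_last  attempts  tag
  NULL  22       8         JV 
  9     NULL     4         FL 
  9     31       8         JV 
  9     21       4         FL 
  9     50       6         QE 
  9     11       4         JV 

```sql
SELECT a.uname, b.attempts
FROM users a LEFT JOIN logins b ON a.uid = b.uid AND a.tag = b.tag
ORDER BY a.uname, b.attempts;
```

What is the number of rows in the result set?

7

LEFT JOIN keeps every row from `users`; unmatched rows get NULL for `logins`'s columns.
Matching on a.uid = b.uid AND a.tag = b.tag. A NULL in a compared column never satisfies the condition.
- a[0] uid=6, tag=JV → no match; kept with NULLs on the b side.
- a[1] uid=1, tag=QE → no match; kept with NULLs on the b side.
- a[2] uid=NULL, tag=JV → no match; kept with NULLs on the b side.
- a[3] uid=1, tag=FL → no match; kept with NULLs on the b side.
- a[4] uid=6, tag=JV → no match; kept with NULLs on the b side.
- a[5] uid=9, tag=FL → 2 match(es) in b → 2 row(s).
Total: 2 matched + 5 padded = 7 rows.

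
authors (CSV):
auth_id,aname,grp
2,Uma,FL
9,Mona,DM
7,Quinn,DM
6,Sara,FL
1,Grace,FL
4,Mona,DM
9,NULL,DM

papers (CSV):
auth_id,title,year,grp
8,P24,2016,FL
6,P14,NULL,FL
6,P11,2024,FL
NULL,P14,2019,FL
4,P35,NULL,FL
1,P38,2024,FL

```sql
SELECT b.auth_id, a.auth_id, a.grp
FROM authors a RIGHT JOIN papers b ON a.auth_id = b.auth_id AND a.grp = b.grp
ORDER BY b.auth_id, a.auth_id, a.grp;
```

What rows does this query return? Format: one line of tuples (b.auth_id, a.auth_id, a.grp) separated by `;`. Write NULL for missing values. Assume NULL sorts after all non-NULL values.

RIGHT JOIN keeps every row from `papers`; unmatched rows get NULL for `authors`'s columns.
Matching on a.auth_id = b.auth_id AND a.grp = b.grp. A NULL in a compared column never satisfies the condition.
- a[0] auth_id=2, grp=FL → no match.
- a[1] auth_id=9, grp=DM → no match.
- a[2] auth_id=7, grp=DM → no match.
- a[3] auth_id=6, grp=FL → 2 match(es) in b → 2 row(s).
- a[4] auth_id=1, grp=FL → 1 match(es) in b → 1 row(s).
- a[5] auth_id=4, grp=DM → no match.
- a[6] auth_id=9, grp=DM → no match.
- 3 row(s) from b found no a partner → padded with NULL.
After projecting and ordering:
b.auth_id | a.auth_id | a.grp
1 | 1 | FL
4 | NULL | NULL
6 | 6 | FL
6 | 6 | FL
8 | NULL | NULL
NULL | NULL | NULL

(1, 1, FL); (4, NULL, NULL); (6, 6, FL); (6, 6, FL); (8, NULL, NULL); (NULL, NULL, NULL)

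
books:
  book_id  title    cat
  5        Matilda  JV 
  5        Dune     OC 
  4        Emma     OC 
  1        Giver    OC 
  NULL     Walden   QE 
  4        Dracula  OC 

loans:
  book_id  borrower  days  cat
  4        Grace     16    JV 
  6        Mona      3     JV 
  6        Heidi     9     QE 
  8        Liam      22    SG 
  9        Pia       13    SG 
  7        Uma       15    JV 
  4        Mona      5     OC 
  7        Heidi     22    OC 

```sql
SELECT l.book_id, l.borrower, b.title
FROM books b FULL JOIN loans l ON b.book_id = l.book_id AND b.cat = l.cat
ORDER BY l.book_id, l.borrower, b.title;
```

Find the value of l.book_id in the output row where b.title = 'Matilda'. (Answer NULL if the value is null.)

FULL OUTER JOIN keeps every row from both sides; unmatched rows get NULL for the other side's columns.
Matching on b.book_id = l.book_id AND b.cat = l.cat. A NULL in a compared column never satisfies the condition.
- b (book_id=5, cat=JV) has no partner → padded with NULL.
- b (book_id=5, cat=OC) has no partner → padded with NULL.
- b (book_id=4, cat=OC) pairs with 1 row(s) of l.
- b (book_id=1, cat=OC) has no partner → padded with NULL.
- b (book_id=NULL, cat=QE) has no partner → padded with NULL.
- b (book_id=4, cat=OC) pairs with 1 row(s) of l.
- plus 7 unmatched l row(s), each kept with NULL b columns.

NULL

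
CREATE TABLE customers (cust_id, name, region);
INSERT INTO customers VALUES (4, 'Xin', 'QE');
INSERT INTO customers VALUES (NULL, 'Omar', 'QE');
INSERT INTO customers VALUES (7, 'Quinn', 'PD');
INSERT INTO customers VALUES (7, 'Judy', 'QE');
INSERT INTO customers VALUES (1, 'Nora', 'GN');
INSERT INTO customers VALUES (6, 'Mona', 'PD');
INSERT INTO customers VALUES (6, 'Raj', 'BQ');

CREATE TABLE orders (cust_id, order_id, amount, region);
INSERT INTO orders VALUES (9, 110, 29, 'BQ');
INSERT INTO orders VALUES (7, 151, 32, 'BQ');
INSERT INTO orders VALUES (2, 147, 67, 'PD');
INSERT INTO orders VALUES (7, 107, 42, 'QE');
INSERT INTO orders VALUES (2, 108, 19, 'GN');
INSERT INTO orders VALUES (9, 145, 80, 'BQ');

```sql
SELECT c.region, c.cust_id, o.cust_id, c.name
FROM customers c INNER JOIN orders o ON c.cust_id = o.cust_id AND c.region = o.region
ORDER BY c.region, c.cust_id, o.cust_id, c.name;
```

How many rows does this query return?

1

INNER JOIN keeps only pairs where the ON condition holds.
Matching on c.cust_id = o.cust_id AND c.region = o.region. A NULL in a compared column never satisfies the condition.
- c (cust_id=4, region=QE) has no partner → excluded.
- c (cust_id=NULL, region=QE) has no partner → excluded.
- c (cust_id=7, region=PD) has no partner → excluded.
- c (cust_id=7, region=QE) pairs with 1 row(s) of o.
- c (cust_id=1, region=GN) has no partner → excluded.
- c (cust_id=6, region=PD) has no partner → excluded.
- c (cust_id=6, region=BQ) has no partner → excluded.
Total: 1 rows.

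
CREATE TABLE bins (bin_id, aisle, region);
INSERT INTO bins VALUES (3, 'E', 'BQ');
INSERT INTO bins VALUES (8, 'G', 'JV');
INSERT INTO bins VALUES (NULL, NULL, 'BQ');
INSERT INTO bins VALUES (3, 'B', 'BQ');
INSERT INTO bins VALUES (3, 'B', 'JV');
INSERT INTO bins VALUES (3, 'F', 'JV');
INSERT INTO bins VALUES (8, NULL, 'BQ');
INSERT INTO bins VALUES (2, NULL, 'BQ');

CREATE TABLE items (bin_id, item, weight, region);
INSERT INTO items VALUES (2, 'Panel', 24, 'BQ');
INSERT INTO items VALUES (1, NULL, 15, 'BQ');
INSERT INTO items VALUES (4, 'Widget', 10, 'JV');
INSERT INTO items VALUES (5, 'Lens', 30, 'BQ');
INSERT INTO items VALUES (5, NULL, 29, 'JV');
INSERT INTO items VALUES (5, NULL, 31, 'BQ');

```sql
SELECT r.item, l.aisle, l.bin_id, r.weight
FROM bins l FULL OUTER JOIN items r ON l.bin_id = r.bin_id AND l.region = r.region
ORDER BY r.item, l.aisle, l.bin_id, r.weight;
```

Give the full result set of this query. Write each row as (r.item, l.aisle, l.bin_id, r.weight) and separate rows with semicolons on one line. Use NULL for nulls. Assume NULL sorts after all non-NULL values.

FULL OUTER JOIN keeps every row from both sides; unmatched rows get NULL for the other side's columns.
Matching on l.bin_id = r.bin_id AND l.region = r.region. A NULL in a compared column never satisfies the condition.
Matched pairs: 1; unmatched l rows kept: 7; unmatched r rows kept: 5.

(Lens, NULL, NULL, 30); (Panel, NULL, 2, 24); (Widget, NULL, NULL, 10); (NULL, B, 3, NULL); (NULL, B, 3, NULL); (NULL, E, 3, NULL); (NULL, F, 3, NULL); (NULL, G, 8, NULL); (NULL, NULL, 8, NULL); (NULL, NULL, NULL, 15); (NULL, NULL, NULL, 29); (NULL, NULL, NULL, 31); (NULL, NULL, NULL, NULL)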